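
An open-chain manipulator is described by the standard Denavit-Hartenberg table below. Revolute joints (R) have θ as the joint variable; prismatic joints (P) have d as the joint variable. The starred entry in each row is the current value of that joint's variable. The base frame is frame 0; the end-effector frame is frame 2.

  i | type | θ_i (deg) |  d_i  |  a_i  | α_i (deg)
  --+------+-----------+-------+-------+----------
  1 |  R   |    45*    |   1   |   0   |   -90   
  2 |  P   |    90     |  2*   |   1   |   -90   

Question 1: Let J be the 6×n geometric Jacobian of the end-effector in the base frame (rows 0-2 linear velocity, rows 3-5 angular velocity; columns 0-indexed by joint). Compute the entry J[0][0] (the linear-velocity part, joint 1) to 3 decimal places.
axis z_0 = ẑ; lever o_n−o_0 = (-1.4142,1.4142,0.0000)
cross product → J_v[:, 0] = (-1.4142,-1.4142,0.0000)
J_ω[:, 0] = z_0
entry J[0][0] = -1.4142

-1.414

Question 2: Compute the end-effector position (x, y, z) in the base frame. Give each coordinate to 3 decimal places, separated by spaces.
after link 1: o_1 = (0.0000, 0.0000, 1.0000)
after link 2: o_2 = (-1.4142, 1.4142, 0.0000)

-1.414 1.414 0.000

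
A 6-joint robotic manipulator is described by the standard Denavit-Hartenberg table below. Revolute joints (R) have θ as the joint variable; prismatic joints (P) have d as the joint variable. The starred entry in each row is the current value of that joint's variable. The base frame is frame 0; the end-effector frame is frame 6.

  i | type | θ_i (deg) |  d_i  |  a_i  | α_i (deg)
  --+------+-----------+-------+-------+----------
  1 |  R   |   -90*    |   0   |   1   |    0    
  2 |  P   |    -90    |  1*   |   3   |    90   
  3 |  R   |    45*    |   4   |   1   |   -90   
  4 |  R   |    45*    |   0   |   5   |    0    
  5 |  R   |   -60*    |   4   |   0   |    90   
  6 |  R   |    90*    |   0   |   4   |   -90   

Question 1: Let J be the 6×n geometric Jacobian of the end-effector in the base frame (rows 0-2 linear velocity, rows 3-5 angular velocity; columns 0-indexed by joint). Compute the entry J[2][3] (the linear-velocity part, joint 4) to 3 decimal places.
-2.500

axis z_3 = (0.7071,0.0000,0.7071); lever o_n−o_3 = (3.1569,-3.5355,8.1569)
cross product → J_v[:, 3] = (2.5000,-3.5355,-2.5000)
J_ω[:, 3] = z_3
entry J[2][3] = -2.5000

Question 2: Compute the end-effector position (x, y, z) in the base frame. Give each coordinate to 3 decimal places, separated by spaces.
-0.550 -0.536 9.864

after link 1: o_1 = (0.0000, -1.0000, 0.0000)
after link 2: o_2 = (-3.0000, -1.0000, 1.0000)
after link 3: o_3 = (-3.7071, 3.0000, 1.7071)
after link 4: o_4 = (-6.2071, -0.5355, 4.2071)
after link 5: o_5 = (-3.3787, -0.5355, 7.0355)
after link 6: o_6 = (-0.5503, -0.5355, 9.8640)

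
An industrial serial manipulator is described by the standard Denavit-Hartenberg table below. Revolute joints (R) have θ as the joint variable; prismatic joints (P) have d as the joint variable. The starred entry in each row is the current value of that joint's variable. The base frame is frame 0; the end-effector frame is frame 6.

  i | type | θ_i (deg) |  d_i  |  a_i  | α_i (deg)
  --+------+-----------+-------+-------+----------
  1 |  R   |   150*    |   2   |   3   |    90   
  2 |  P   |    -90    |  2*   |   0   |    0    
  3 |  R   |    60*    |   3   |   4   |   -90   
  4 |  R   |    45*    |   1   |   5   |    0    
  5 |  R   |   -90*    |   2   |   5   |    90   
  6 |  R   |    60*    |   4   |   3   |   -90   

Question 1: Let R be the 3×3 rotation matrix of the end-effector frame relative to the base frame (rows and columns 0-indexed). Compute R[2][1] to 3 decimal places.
-0.354

End-effector y-axis (col 1 of R) = (-0.8839,-0.3062,-0.3536)
R[2][1] = -0.3536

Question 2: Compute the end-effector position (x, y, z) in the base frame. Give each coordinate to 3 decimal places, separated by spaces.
-7.555 14.626 2.196

after link 1: o_1 = (-2.5981, 1.5000, 2.0000)
after link 2: o_2 = (-1.5981, 3.2321, 2.0000)
after link 3: o_3 = (-3.0981, 7.5622, -0.0000)
after link 4: o_4 = (-7.9505, 6.2812, -0.9017)
after link 5: o_5 = (-9.7004, 11.3740, -0.9375)
after link 6: o_6 = (-7.5550, 14.6261, 2.1964)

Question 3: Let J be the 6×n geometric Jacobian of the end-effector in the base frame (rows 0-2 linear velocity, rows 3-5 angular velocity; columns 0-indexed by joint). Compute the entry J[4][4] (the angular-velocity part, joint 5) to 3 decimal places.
0.250

axis z_4 = (-0.4330,0.2500,0.8660); lever o_n−o_4 = (0.3955,8.3449,3.0982)
cross product → J_v[:, 4] = (-6.4523,1.6840,-3.7123)
J_ω[:, 4] = z_4
entry J[4][4] = 0.2500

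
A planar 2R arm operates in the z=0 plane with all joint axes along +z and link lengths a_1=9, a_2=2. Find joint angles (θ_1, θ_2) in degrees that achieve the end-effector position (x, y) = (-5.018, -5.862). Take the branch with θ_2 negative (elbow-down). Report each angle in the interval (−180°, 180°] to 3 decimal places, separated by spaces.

cos θ_2 = (59.5434−9²−2²)/(2·9·2) = -0.7071; θ_2 = -135.0018° (elbow-down)
β = atan2(-5.8620,-5.0180) = -130.5642°; ψ = atan2(-1.4142,7.5857) = -10.5601°
θ_1 = β − ψ = -120.0041°

-120.004 -135.002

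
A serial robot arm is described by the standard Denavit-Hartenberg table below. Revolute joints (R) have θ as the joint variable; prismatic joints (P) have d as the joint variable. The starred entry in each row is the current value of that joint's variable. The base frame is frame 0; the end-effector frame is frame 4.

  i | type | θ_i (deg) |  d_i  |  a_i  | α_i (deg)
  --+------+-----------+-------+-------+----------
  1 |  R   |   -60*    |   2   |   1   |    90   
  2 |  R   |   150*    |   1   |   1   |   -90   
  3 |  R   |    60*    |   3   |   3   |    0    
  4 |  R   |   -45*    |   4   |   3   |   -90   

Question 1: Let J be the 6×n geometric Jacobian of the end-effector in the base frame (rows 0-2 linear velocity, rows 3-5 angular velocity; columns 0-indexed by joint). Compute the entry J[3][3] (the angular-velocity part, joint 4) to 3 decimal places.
-0.250

axis z_3 = (-0.2500,0.4330,-0.8660); lever o_n−o_3 = (-1.5823,4.2936,-2.0152)
cross product → J_v[:, 3] = (2.8458,0.8665,-0.3882)
J_ω[:, 3] = z_3
entry J[3][3] = -0.2500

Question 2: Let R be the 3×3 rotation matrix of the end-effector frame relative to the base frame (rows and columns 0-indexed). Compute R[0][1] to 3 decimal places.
End-effector y-axis (col 1 of R) = (0.2500,-0.4330,0.8660)
R[0][1] = 0.2500

0.250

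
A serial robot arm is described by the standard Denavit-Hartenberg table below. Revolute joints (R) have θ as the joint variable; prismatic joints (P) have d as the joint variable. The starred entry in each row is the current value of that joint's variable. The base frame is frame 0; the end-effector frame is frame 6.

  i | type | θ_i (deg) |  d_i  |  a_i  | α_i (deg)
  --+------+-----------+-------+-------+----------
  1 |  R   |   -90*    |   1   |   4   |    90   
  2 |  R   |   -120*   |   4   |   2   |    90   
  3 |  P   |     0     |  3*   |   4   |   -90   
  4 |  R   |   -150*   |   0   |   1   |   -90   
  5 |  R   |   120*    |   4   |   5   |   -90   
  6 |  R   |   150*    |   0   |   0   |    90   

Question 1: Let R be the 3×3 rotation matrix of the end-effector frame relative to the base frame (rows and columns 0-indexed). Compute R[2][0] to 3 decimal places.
0.433

End-effector x-axis (col 0 of R) = (-0.7500,-0.5000,0.4330)
R[2][0] = 0.4330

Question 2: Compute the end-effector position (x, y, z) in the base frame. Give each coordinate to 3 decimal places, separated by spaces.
0.330 5.598 -4.196

after link 1: o_1 = (0.0000, -4.0000, 1.0000)
after link 2: o_2 = (-4.0000, -3.0000, -0.7321)
after link 3: o_3 = (-4.0000, 1.5981, -2.6962)
after link 4: o_4 = (-4.0000, 1.5981, -1.6962)
after link 5: o_5 = (0.3301, 5.5981, -4.1962)
after link 6: o_6 = (0.3301, 5.5981, -4.1962)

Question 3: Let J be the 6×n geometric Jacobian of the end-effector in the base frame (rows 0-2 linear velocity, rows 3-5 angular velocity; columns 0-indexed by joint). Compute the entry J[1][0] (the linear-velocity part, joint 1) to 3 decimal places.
axis z_0 = ẑ; lever o_n−o_0 = (0.3301,5.5981,-4.1962)
cross product → J_v[:, 0] = (-5.5981,0.3301,0.0000)
J_ω[:, 0] = z_0
entry J[1][0] = 0.3301

0.330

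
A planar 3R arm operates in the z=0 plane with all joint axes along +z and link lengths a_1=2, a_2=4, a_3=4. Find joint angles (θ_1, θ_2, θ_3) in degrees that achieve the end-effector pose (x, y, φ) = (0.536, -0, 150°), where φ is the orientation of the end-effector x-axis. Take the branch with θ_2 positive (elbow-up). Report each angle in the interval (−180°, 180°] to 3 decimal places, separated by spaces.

-89.997 89.997 150.000

wrist centre = target − a_3·(cos φ, sin φ) = (4.0001, -2.0000)
cos θ_2 = (20.0008−2²−4²)/(2·2·4) = 0.0001; θ_2 = 89.9971° (elbow-up)
β = atan2(-2.0000,4.0001) = -26.5645°; ψ = atan2(4.0000,2.0002) = 63.4326°
θ_1 = β − ψ = -89.9971°
θ_3 = φ − θ_1 − θ_2 = 150.0000° (wrapped to (-180°,180°])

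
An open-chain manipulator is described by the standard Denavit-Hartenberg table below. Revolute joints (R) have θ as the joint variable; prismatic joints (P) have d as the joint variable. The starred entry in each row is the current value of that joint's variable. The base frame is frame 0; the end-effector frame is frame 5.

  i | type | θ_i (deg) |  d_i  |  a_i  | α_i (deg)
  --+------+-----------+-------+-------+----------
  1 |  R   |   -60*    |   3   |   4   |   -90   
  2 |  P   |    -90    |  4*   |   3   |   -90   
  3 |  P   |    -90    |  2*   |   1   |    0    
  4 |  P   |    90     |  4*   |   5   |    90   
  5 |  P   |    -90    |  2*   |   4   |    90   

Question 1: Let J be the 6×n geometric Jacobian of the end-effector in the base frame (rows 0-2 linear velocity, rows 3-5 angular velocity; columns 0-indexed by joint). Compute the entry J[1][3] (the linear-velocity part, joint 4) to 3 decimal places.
-0.866

prismatic axis z_3 = (0.5000,-0.8660,-0.0000)
J_v[:, 3] = z_3; J_ω[:, 3] = (0,0,0)
entry J[1][3] = -0.8660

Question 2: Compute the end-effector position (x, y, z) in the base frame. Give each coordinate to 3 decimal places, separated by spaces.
after link 1: o_1 = (2.0000, -3.4641, 3.0000)
after link 2: o_2 = (5.4641, -1.4641, 6.0000)
after link 3: o_3 = (7.3301, -2.6962, 6.0000)
after link 4: o_4 = (9.3301, -6.1603, 11.0000)
after link 5: o_5 = (9.0622, -1.6962, 11.0000)

9.062 -1.696 11.000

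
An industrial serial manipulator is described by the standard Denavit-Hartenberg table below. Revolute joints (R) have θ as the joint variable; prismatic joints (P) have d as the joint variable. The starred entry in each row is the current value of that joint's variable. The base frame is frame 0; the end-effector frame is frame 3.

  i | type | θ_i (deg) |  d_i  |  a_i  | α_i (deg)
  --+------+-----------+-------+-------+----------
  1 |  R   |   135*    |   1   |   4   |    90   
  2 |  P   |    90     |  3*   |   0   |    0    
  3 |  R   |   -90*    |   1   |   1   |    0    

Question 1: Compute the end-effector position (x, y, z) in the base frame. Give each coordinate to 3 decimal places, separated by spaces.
-0.707 6.364 1.000

after link 1: o_1 = (-2.8284, 2.8284, 1.0000)
after link 2: o_2 = (-0.7071, 4.9497, 1.0000)
after link 3: o_3 = (-0.7071, 6.3640, 1.0000)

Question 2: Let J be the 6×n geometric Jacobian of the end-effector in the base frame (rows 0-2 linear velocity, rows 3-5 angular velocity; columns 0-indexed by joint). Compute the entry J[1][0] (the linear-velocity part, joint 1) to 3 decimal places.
-0.707

axis z_0 = ẑ; lever o_n−o_0 = (-0.7071,6.3640,1.0000)
cross product → J_v[:, 0] = (-6.3640,-0.7071,0.0000)
J_ω[:, 0] = z_0
entry J[1][0] = -0.7071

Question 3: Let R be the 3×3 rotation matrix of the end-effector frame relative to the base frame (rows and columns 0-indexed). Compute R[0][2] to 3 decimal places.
End-effector z-axis (col 2 of R) = (0.7071,0.7071,0.0000)
R[0][2] = 0.7071

0.707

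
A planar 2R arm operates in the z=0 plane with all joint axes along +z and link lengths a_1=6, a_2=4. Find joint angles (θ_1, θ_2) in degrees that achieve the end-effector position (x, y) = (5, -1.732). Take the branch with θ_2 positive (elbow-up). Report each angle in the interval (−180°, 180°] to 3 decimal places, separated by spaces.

-60.000 120.000

cos θ_2 = (27.9998−6²−4²)/(2·6·4) = -0.5000; θ_2 = 120.0002° (elbow-up)
β = atan2(-1.7320,5.0000) = -19.1061°; ψ = atan2(3.4641,4.0000) = 40.8934°
θ_1 = β − ψ = -59.9995°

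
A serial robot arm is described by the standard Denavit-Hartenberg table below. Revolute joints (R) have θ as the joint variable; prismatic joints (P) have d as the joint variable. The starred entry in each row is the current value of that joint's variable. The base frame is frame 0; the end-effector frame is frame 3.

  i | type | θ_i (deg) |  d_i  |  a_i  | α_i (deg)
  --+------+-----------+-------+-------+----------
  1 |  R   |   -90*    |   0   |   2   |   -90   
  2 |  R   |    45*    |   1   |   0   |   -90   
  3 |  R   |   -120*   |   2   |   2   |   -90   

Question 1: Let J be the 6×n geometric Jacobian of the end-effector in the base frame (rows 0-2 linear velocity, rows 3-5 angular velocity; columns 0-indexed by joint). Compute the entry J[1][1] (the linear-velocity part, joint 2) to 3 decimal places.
axis z_1 = (1.0000,0.0000,0.0000); lever o_n−o_1 = (2.7321,2.1213,-0.7071)
cross product → J_v[:, 1] = (-0.0000,0.7071,2.1213)
J_ω[:, 1] = z_1
entry J[1][1] = 0.7071

0.707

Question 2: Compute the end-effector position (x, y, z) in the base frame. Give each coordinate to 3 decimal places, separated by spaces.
2.732 0.121 -0.707

after link 1: o_1 = (0.0000, -2.0000, 0.0000)
after link 2: o_2 = (1.0000, -2.0000, 0.0000)
after link 3: o_3 = (2.7321, 0.1213, -0.7071)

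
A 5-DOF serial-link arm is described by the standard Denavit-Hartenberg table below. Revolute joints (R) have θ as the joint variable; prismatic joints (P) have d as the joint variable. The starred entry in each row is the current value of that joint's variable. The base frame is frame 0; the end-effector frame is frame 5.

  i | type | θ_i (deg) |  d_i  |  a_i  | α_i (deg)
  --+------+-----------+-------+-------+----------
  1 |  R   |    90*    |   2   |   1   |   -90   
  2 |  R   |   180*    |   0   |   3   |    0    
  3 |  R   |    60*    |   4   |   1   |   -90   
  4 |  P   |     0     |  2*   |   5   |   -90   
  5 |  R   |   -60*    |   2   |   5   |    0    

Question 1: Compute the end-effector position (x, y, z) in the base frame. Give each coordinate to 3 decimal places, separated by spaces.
after link 1: o_1 = (0.0000, 1.0000, 2.0000)
after link 2: o_2 = (-0.0000, -2.0000, 2.0000)
after link 3: o_3 = (-4.0000, -2.5000, 2.8660)
after link 4: o_4 = (-4.0000, -3.2679, 8.1962)
after link 5: o_5 = (-2.0000, -0.7679, 12.5263)

-2.000 -0.768 12.526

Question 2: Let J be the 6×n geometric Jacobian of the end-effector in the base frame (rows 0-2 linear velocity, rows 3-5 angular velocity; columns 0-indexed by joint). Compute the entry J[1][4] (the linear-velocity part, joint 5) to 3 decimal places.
-4.330

axis z_4 = (1.0000,0.0000,0.0000); lever o_n−o_4 = (2.0000,2.5000,4.3301)
cross product → J_v[:, 4] = (0.0000,-4.3301,2.5000)
J_ω[:, 4] = z_4
entry J[1][4] = -4.3301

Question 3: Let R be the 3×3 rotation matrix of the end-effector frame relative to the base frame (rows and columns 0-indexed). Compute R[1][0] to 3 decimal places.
0.500

End-effector x-axis (col 0 of R) = (-0.0000,0.5000,0.8660)
R[1][0] = 0.5000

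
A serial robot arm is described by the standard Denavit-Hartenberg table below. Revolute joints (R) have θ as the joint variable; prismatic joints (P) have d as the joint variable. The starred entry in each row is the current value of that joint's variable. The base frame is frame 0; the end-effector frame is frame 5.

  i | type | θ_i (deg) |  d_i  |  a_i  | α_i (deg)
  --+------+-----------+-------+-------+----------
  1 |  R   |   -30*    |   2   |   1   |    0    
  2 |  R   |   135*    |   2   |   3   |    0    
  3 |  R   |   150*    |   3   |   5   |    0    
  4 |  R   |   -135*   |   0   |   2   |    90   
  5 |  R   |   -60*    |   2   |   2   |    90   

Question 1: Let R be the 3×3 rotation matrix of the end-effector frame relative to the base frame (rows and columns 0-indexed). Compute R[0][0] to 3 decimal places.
-0.250

End-effector x-axis (col 0 of R) = (-0.2500,0.4330,-0.8660)
R[0][0] = -0.2500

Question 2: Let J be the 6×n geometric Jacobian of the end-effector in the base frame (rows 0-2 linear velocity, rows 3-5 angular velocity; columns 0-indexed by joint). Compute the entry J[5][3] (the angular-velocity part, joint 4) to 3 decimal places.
1.000

axis z_3 = (0.0000,0.0000,1.0000); lever o_n−o_3 = (0.2321,3.5981,-1.7321)
cross product → J_v[:, 3] = (-3.5981,0.2321,0.0000)
J_ω[:, 3] = z_3
entry J[5][3] = 1.0000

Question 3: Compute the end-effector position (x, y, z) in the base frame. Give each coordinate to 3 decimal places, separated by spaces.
after link 1: o_1 = (0.8660, -0.5000, 2.0000)
after link 2: o_2 = (0.0896, 2.3978, 4.0000)
after link 3: o_3 = (-1.2045, -2.4319, 7.0000)
after link 4: o_4 = (-2.2045, -0.6998, 7.0000)
after link 5: o_5 = (-0.9725, 1.1662, 5.2679)

-0.972 1.166 5.268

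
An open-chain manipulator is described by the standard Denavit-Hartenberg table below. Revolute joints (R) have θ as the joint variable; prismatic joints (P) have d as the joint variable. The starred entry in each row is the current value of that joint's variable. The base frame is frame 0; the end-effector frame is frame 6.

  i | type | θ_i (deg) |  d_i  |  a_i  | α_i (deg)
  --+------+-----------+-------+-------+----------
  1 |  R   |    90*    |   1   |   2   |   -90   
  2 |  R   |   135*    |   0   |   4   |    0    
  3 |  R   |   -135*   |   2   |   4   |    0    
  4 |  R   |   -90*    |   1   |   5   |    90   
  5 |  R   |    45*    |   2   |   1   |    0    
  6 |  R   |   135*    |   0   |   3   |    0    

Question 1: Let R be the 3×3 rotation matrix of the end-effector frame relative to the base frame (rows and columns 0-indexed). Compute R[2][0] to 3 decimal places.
End-effector x-axis (col 0 of R) = (-0.0000,-0.0000,-1.0000)
R[2][0] = -1.0000

-1.000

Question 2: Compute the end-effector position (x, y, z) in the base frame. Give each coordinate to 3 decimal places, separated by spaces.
after link 1: o_1 = (0.0000, 2.0000, 1.0000)
after link 2: o_2 = (-0.0000, -0.8284, -1.8284)
after link 3: o_3 = (-2.0000, 3.1716, -1.8284)
after link 4: o_4 = (-3.0000, 3.1716, 3.1716)
after link 5: o_5 = (-3.7071, 1.1716, 3.8787)
after link 6: o_6 = (-3.7071, 1.1716, 0.8787)

-3.707 1.172 0.879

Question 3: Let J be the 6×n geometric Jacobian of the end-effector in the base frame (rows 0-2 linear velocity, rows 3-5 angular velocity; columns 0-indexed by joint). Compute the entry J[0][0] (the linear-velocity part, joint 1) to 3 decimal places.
axis z_0 = ẑ; lever o_n−o_0 = (-3.7071,1.1716,0.8787)
cross product → J_v[:, 0] = (-1.1716,-3.7071,0.0000)
J_ω[:, 0] = z_0
entry J[0][0] = -1.1716

-1.172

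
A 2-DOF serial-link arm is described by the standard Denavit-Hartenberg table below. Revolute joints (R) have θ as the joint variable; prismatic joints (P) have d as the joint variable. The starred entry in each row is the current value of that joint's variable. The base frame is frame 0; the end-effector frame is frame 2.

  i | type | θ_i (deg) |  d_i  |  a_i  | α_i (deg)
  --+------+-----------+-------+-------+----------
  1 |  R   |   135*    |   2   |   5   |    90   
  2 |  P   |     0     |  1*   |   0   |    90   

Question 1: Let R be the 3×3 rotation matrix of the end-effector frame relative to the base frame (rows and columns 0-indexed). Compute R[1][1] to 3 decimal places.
0.707

End-effector y-axis (col 1 of R) = (0.7071,0.7071,0.0000)
R[1][1] = 0.7071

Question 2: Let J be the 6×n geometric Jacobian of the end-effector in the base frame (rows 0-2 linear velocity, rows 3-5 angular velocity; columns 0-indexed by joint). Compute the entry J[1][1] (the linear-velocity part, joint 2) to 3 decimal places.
prismatic axis z_1 = (0.7071,0.7071,0.0000)
J_v[:, 1] = z_1; J_ω[:, 1] = (0,0,0)
entry J[1][1] = 0.7071

0.707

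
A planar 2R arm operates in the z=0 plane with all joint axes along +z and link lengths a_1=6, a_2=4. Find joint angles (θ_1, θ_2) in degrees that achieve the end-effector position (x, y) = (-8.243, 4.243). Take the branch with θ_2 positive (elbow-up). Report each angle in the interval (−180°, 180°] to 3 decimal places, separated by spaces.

cos θ_2 = (85.9501−6²−4²)/(2·6·4) = 0.7073; θ_2 = 44.9849° (elbow-up)
β = atan2(4.2430,-8.2430) = 152.7633°; ψ = atan2(2.8277,8.8292) = 17.7585°
θ_1 = β − ψ = 135.0049°

135.005 44.985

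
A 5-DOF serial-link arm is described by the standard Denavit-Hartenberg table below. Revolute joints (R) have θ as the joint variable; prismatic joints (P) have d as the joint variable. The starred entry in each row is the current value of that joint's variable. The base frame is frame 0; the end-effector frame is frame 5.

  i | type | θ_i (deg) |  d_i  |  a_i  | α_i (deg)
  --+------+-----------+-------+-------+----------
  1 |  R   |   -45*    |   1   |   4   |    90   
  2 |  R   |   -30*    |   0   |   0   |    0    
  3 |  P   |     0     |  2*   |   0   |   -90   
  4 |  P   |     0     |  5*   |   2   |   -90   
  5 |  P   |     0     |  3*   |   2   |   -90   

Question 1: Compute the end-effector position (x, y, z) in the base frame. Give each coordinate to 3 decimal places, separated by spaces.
after link 1: o_1 = (2.8284, -2.8284, 1.0000)
after link 2: o_2 = (2.8284, -2.8284, 1.0000)
after link 3: o_3 = (1.4142, -4.2426, 1.0000)
after link 4: o_4 = (4.4067, -7.2352, 4.3301)
after link 5: o_5 = (7.7528, -6.3386, 3.3301)

7.753 -6.339 3.330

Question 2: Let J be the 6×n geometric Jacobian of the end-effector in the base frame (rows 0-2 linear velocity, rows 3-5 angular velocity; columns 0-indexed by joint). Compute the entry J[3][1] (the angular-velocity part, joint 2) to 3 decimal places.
-0.707

axis z_1 = (-0.7071,-0.7071,0.0000); lever o_n−o_1 = (4.9244,-3.5101,2.3301)
cross product → J_v[:, 1] = (-1.6476,1.6476,5.9641)
J_ω[:, 1] = z_1
entry J[3][1] = -0.7071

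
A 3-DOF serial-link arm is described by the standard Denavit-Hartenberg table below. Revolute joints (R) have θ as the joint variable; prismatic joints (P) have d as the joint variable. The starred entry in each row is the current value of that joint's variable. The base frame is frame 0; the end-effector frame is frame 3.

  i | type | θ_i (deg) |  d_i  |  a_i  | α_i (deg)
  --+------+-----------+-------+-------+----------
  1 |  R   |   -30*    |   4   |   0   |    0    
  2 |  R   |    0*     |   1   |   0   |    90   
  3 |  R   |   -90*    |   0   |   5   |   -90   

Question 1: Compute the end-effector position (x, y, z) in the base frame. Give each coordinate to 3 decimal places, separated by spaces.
after link 1: o_1 = (0.0000, 0.0000, 4.0000)
after link 2: o_2 = (0.0000, 0.0000, 5.0000)
after link 3: o_3 = (0.0000, -0.0000, 0.0000)

0.000 -0.000 0.000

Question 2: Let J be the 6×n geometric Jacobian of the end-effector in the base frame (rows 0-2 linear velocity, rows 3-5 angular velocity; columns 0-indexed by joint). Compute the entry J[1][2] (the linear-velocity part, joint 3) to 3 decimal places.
axis z_2 = (-0.5000,-0.8660,0.0000); lever o_n−o_2 = (0.0000,-0.0000,-5.0000)
cross product → J_v[:, 2] = (4.3301,-2.5000,0.0000)
J_ω[:, 2] = z_2
entry J[1][2] = -2.5000

-2.500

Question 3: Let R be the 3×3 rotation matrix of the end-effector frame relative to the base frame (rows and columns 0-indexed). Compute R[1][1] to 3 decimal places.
End-effector y-axis (col 1 of R) = (0.5000,0.8660,-0.0000)
R[1][1] = 0.8660

0.866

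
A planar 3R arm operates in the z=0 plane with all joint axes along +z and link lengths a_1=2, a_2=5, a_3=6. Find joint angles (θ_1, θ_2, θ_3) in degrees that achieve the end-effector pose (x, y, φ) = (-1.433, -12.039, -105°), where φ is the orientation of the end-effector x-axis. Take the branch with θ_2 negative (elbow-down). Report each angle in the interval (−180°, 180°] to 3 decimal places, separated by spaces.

wrist centre = target − a_3·(cos φ, sin φ) = (0.1199, -6.2434)
cos θ_2 = (38.9950−2²−5²)/(2·2·5) = 0.4997; θ_2 = -60.0166° (elbow-down)
β = atan2(-6.2434,0.1199) = -88.8997°; ψ = atan2(-4.3309,4.4987) = -43.9106°
θ_1 = β − ψ = -44.9890°
θ_3 = φ − θ_1 − θ_2 = 0.0056° (wrapped to (-180°,180°])

-44.989 -60.017 0.006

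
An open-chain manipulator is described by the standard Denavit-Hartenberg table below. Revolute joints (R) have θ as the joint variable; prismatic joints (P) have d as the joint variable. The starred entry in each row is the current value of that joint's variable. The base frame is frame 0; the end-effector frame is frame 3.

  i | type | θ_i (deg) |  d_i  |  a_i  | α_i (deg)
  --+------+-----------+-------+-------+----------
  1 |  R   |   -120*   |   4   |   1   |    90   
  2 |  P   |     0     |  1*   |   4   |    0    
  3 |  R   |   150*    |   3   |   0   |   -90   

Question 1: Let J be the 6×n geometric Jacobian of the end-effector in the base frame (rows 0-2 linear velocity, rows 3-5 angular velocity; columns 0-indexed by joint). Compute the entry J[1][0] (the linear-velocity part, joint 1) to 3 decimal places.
-5.964

axis z_0 = ẑ; lever o_n−o_0 = (-5.9641,-2.3301,4.0000)
cross product → J_v[:, 0] = (2.3301,-5.9641,0.0000)
J_ω[:, 0] = z_0
entry J[1][0] = -5.9641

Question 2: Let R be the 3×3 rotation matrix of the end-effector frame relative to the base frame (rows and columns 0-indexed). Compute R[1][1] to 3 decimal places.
-0.500

End-effector y-axis (col 1 of R) = (0.8660,-0.5000,-0.0000)
R[1][1] = -0.5000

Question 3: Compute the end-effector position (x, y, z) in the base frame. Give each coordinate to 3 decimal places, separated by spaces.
after link 1: o_1 = (-0.5000, -0.8660, 4.0000)
after link 2: o_2 = (-3.3660, -3.8301, 4.0000)
after link 3: o_3 = (-5.9641, -2.3301, 4.0000)

-5.964 -2.330 4.000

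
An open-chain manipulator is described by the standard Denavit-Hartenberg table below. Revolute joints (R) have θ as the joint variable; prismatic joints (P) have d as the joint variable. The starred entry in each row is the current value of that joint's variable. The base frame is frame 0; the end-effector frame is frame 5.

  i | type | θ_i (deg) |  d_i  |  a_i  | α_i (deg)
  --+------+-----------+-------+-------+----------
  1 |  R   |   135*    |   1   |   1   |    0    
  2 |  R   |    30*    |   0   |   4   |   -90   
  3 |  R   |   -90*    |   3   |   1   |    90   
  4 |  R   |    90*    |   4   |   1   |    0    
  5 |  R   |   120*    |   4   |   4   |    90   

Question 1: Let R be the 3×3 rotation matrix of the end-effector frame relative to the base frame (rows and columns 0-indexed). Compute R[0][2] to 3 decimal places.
End-effector z-axis (col 2 of R) = (-0.2241,-0.8365,-0.5000)
R[0][2] = -0.2241

-0.224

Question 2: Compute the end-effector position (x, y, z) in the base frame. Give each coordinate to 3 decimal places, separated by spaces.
2.639 -2.260 -1.464

after link 1: o_1 = (-0.7071, 0.7071, 1.0000)
after link 2: o_2 = (-4.5708, 1.7424, 1.0000)
after link 3: o_3 = (-5.3473, -1.1554, 2.0000)
after link 4: o_4 = (-1.7424, -3.1566, 2.0000)
after link 5: o_5 = (2.6390, -2.2600, -1.4641)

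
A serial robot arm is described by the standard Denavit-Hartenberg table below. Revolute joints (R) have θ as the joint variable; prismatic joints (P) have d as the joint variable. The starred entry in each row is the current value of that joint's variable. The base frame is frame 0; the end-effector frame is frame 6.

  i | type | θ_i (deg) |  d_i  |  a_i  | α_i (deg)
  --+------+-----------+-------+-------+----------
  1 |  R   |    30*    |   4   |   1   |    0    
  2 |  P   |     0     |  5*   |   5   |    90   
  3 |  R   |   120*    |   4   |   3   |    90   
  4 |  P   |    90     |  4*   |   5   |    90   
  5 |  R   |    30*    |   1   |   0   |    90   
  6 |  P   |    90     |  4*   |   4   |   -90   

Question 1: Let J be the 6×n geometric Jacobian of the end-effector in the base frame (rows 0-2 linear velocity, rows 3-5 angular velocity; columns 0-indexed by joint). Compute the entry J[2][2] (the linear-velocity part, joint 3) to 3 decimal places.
axis z_2 = (0.5000,-0.8660,0.0000); lever o_n−o_2 = (2.4378,-11.2942,7.1962)
cross product → J_v[:, 2] = (-6.2321,-3.5981,-3.5359)
J_ω[:, 2] = z_2
entry J[2][2] = -3.5359

-3.536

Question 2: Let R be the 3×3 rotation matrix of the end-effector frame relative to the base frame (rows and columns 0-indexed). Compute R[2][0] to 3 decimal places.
0.866

End-effector x-axis (col 0 of R) = (-0.4330,-0.2500,0.8660)
R[2][0] = 0.8660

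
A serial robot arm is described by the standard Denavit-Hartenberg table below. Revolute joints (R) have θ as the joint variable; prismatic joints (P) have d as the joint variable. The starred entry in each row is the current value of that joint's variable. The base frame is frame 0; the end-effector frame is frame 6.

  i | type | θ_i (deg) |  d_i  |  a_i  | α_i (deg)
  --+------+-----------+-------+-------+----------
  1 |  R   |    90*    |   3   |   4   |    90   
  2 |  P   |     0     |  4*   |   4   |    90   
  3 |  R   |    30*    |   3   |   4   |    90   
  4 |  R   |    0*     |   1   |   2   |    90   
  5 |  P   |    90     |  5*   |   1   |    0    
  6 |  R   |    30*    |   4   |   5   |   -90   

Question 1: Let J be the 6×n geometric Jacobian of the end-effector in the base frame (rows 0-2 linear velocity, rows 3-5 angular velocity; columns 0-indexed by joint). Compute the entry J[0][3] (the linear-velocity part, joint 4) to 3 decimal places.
4.500

axis z_3 = (-0.8660,0.5000,-0.0000); lever o_n−o_3 = (-5.7321,2.7321,9.0000)
cross product → J_v[:, 3] = (4.5000,7.7942,0.5000)
J_ω[:, 3] = z_3
entry J[0][3] = 4.5000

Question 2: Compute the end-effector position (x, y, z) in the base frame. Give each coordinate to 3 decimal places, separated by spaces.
after link 1: o_1 = (0.0000, 4.0000, 3.0000)
after link 2: o_2 = (4.0000, 8.0000, 3.0000)
after link 3: o_3 = (6.0000, 11.4641, 0.0000)
after link 4: o_4 = (6.1340, 13.6962, 0.0000)
after link 5: o_5 = (5.2679, 14.1962, 5.0000)
after link 6: o_6 = (0.2679, 14.1962, 9.0000)

0.268 14.196 9.000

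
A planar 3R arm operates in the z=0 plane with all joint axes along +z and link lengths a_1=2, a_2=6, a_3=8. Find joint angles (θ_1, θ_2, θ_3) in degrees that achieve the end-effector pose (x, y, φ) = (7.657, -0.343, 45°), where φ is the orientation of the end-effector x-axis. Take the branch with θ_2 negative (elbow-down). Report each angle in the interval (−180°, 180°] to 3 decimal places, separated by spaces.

wrist centre = target − a_3·(cos φ, sin φ) = (2.0001, -5.9999)
cos θ_2 = (39.9988−2²−6²)/(2·2·6) = -0.0000; θ_2 = -90.0028° (elbow-down)
β = atan2(-5.9999,2.0001) = -71.5634°; ψ = atan2(-6.0000,1.9997) = -71.5676°
θ_1 = β − ψ = 0.0042°
θ_3 = φ − θ_1 − θ_2 = 134.9986° (wrapped to (-180°,180°])

0.004 -90.003 134.999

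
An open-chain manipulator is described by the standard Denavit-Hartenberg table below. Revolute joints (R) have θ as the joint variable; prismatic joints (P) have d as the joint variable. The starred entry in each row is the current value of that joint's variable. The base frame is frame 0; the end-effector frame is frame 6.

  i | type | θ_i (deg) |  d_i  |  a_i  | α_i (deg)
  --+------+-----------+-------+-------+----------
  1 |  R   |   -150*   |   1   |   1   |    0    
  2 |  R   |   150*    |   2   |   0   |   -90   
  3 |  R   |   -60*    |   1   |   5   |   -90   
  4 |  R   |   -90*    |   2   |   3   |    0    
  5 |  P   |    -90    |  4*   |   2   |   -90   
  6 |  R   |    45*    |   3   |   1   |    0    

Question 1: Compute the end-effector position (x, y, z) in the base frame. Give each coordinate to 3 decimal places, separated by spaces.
4.864 6.500 2.339

after link 1: o_1 = (-0.8660, -0.5000, 1.0000)
after link 2: o_2 = (-0.8660, -0.5000, 3.0000)
after link 3: o_3 = (1.6340, 0.5000, 7.3301)
after link 4: o_4 = (3.3660, 3.5000, 6.3301)
after link 5: o_5 = (5.8301, 3.5000, 2.5981)
after link 6: o_6 = (4.8642, 6.5000, 2.3393)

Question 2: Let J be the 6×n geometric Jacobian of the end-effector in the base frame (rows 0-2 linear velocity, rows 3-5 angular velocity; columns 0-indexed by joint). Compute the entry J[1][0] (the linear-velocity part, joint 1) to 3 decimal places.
4.864

axis z_0 = ẑ; lever o_n−o_0 = (4.8642,6.5000,2.3393)
cross product → J_v[:, 0] = (-6.5000,4.8642,0.0000)
J_ω[:, 0] = z_0
entry J[1][0] = 4.8642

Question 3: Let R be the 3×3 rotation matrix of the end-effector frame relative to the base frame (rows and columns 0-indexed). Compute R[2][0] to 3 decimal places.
-0.259

End-effector x-axis (col 0 of R) = (-0.9659,0.0000,-0.2588)
R[2][0] = -0.2588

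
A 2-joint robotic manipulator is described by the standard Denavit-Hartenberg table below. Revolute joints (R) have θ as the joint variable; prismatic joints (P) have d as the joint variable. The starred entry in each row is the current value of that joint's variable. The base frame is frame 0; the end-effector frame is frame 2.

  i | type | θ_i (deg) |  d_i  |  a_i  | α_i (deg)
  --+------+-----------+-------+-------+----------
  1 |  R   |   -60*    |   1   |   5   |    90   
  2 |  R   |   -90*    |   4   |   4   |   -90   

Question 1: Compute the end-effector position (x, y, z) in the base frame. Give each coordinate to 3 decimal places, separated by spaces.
after link 1: o_1 = (2.5000, -4.3301, 1.0000)
after link 2: o_2 = (-0.9641, -6.3301, -3.0000)

-0.964 -6.330 -3.000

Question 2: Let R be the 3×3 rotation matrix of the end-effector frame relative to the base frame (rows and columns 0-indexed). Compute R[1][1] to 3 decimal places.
0.500

End-effector y-axis (col 1 of R) = (0.8660,0.5000,-0.0000)
R[1][1] = 0.5000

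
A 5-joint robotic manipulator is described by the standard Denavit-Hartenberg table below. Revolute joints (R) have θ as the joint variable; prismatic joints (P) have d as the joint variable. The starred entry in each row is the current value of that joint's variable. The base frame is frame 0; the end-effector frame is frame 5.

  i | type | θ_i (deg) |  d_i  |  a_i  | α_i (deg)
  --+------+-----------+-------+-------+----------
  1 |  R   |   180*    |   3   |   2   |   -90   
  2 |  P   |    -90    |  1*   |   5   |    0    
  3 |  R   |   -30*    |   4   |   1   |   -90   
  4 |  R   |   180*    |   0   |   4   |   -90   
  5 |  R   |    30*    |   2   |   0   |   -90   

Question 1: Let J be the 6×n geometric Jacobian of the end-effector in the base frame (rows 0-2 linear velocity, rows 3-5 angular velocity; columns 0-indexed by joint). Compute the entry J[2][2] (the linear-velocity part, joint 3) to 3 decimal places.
axis z_2 = (-0.0000,-1.0000,0.0000); lever o_n−o_2 = (-1.5000,-6.0000,-2.5981)
cross product → J_v[:, 2] = (2.5981,-0.0000,-1.5000)
J_ω[:, 2] = z_2
entry J[2][2] = -1.5000

-1.500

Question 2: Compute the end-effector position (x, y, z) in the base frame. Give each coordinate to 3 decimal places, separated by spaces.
after link 1: o_1 = (-2.0000, 0.0000, 3.0000)
after link 2: o_2 = (-2.0000, -1.0000, 8.0000)
after link 3: o_3 = (-1.5000, -5.0000, 8.8660)
after link 4: o_4 = (-3.5000, -5.0000, 5.4019)
after link 5: o_5 = (-3.5000, -7.0000, 5.4019)

-3.500 -7.000 5.402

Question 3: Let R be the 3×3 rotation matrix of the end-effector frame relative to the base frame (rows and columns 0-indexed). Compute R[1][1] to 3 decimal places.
1.000

End-effector y-axis (col 1 of R) = (0.0000,1.0000,0.0000)
R[1][1] = 1.0000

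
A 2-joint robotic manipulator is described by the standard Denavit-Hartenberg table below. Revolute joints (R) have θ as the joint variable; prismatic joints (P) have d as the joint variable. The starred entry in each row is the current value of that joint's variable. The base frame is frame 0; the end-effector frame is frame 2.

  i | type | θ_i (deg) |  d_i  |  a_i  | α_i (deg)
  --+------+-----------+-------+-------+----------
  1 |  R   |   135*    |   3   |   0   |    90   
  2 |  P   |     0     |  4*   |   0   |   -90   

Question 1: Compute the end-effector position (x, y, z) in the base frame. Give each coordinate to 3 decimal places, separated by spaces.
after link 1: o_1 = (0.0000, 0.0000, 3.0000)
after link 2: o_2 = (2.8284, 2.8284, 3.0000)

2.828 2.828 3.000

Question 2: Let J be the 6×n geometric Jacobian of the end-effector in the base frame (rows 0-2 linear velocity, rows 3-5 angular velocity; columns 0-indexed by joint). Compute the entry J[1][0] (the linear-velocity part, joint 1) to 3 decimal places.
2.828

axis z_0 = ẑ; lever o_n−o_0 = (2.8284,2.8284,3.0000)
cross product → J_v[:, 0] = (-2.8284,2.8284,0.0000)
J_ω[:, 0] = z_0
entry J[1][0] = 2.8284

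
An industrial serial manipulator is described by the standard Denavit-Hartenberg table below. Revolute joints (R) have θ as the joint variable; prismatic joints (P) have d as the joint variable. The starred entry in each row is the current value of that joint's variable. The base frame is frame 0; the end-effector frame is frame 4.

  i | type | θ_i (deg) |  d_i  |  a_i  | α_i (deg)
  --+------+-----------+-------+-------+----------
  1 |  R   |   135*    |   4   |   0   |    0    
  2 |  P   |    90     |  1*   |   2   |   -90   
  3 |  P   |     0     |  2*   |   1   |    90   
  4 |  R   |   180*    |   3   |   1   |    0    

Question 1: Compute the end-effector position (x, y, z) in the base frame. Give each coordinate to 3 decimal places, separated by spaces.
-0.000 -2.828 8.000

after link 1: o_1 = (0.0000, 0.0000, 4.0000)
after link 2: o_2 = (-1.4142, -1.4142, 5.0000)
after link 3: o_3 = (-0.7071, -3.5355, 5.0000)
after link 4: o_4 = (-0.0000, -2.8284, 8.0000)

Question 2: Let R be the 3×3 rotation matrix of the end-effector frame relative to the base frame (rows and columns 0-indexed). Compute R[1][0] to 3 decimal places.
End-effector x-axis (col 0 of R) = (0.7071,0.7071,0.0000)
R[1][0] = 0.7071

0.707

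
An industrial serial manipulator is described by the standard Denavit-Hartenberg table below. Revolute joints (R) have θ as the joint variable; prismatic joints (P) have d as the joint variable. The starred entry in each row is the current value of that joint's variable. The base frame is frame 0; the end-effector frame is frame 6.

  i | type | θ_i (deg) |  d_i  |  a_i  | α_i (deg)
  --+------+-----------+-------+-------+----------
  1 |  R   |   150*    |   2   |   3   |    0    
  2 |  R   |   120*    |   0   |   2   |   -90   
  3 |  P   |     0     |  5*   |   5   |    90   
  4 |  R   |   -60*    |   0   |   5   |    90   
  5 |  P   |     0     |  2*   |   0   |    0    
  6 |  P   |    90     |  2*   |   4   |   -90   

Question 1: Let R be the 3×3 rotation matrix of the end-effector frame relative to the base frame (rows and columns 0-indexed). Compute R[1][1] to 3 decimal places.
-0.866

End-effector y-axis (col 1 of R) = (0.5000,-0.8660,-0.0000)
R[1][1] = -0.8660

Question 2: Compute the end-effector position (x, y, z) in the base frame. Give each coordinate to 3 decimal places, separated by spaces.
-3.928 -4.536 6.000

after link 1: o_1 = (-2.5981, 1.5000, 2.0000)
after link 2: o_2 = (-2.5981, -0.5000, 2.0000)
after link 3: o_3 = (2.4019, -5.5000, 2.0000)
after link 4: o_4 = (-1.9282, -8.0000, 2.0000)
after link 5: o_5 = (-2.9282, -6.2679, 2.0000)
after link 6: o_6 = (-3.9282, -4.5359, 6.0000)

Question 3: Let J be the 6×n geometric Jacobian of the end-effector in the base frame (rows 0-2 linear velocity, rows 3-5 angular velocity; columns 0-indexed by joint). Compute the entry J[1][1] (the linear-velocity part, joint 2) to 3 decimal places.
-1.330

axis z_1 = (0.0000,0.0000,1.0000); lever o_n−o_1 = (-1.3301,-6.0359,4.0000)
cross product → J_v[:, 1] = (6.0359,-1.3301,0.0000)
J_ω[:, 1] = z_1
entry J[1][1] = -1.3301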